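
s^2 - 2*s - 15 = (s - 5)*(s + 3)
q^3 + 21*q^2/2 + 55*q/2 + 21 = (q + 3/2)*(q + 2)*(q + 7)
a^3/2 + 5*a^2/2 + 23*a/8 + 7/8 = (a/2 + 1/4)*(a + 1)*(a + 7/2)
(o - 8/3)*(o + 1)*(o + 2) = o^3 + o^2/3 - 6*o - 16/3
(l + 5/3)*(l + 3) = l^2 + 14*l/3 + 5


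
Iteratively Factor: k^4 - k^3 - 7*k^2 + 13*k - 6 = (k - 1)*(k^3 - 7*k + 6) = (k - 1)^2*(k^2 + k - 6) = (k - 1)^2*(k + 3)*(k - 2)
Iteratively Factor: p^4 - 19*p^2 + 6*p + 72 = (p + 4)*(p^3 - 4*p^2 - 3*p + 18) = (p - 3)*(p + 4)*(p^2 - p - 6) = (p - 3)*(p + 2)*(p + 4)*(p - 3)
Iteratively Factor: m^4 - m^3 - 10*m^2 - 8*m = (m + 1)*(m^3 - 2*m^2 - 8*m) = m*(m + 1)*(m^2 - 2*m - 8) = m*(m - 4)*(m + 1)*(m + 2)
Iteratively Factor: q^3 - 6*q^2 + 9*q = (q - 3)*(q^2 - 3*q) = q*(q - 3)*(q - 3)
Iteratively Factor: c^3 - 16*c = (c - 4)*(c^2 + 4*c) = c*(c - 4)*(c + 4)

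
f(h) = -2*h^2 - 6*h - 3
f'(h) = -4*h - 6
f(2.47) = -30.02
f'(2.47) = -15.88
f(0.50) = -6.50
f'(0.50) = -8.00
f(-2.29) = 0.25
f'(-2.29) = 3.16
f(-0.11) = -2.36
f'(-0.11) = -5.56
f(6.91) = -139.96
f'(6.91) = -33.64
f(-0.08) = -2.53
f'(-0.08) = -5.68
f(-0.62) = -0.05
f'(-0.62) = -3.52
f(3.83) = -55.32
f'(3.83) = -21.32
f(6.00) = -111.00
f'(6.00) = -30.00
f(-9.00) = -111.00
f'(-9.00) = 30.00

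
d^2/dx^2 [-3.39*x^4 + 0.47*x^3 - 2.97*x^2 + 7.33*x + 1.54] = -40.68*x^2 + 2.82*x - 5.94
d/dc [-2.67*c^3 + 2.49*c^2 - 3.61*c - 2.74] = -8.01*c^2 + 4.98*c - 3.61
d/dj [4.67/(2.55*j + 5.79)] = -11.9085/(2.55*j + 5.79)^2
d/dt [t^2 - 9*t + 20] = 2*t - 9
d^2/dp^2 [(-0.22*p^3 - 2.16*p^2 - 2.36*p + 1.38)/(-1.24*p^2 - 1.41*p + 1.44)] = (4.44089209850063e-16*p^5 + 1.364812*p^3 + 7.72992*p^2 + 13.544496*p + 8.126028)/(1.906624*p^6 + 6.504048*p^5 + 0.753299999999999*p^4 - 12.302955*p^3 - 0.8748*p^2 + 8.771328*p - 2.985984)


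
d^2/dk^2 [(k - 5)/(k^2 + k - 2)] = 2*((4 - 3*k)*(k^2 + k - 2) + (k - 5)*(2*k + 1)^2)/(k^2 + k - 2)^3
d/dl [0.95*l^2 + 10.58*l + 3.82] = 1.9*l + 10.58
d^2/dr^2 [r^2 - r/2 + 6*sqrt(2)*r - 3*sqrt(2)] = 2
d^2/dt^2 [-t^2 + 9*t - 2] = -2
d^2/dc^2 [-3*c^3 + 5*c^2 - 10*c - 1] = 10 - 18*c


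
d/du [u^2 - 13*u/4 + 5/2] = 2*u - 13/4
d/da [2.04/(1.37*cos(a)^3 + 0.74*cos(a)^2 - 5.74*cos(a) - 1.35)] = (8.3844*cos(a)^2 + 3.0192*cos(a) - 11.7096)*sin(a)/(1.37*cos(a)^3 + 0.74*cos(a)^2 - 5.74*cos(a) - 1.35)^2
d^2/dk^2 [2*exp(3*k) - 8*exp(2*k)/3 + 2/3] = (18*exp(k) - 32/3)*exp(2*k)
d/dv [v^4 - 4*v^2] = 4*v*(v^2 - 2)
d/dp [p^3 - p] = 3*p^2 - 1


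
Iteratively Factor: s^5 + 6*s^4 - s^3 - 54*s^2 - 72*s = (s + 3)*(s^4 + 3*s^3 - 10*s^2 - 24*s) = s*(s + 3)*(s^3 + 3*s^2 - 10*s - 24) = s*(s + 3)*(s + 4)*(s^2 - s - 6) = s*(s - 3)*(s + 3)*(s + 4)*(s + 2)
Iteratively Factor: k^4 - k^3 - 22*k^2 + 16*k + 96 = (k + 4)*(k^3 - 5*k^2 - 2*k + 24) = (k + 2)*(k + 4)*(k^2 - 7*k + 12) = (k - 4)*(k + 2)*(k + 4)*(k - 3)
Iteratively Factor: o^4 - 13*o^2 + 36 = (o - 2)*(o^3 + 2*o^2 - 9*o - 18) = (o - 2)*(o + 3)*(o^2 - o - 6) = (o - 3)*(o - 2)*(o + 3)*(o + 2)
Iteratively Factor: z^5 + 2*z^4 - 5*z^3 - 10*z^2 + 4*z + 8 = (z - 2)*(z^4 + 4*z^3 + 3*z^2 - 4*z - 4) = (z - 2)*(z - 1)*(z^3 + 5*z^2 + 8*z + 4) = (z - 2)*(z - 1)*(z + 2)*(z^2 + 3*z + 2) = (z - 2)*(z - 1)*(z + 2)^2*(z + 1)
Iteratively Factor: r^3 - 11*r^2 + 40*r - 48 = (r - 4)*(r^2 - 7*r + 12) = (r - 4)*(r - 3)*(r - 4)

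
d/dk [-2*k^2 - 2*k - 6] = -4*k - 2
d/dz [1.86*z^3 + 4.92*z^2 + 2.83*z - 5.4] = 5.58*z^2 + 9.84*z + 2.83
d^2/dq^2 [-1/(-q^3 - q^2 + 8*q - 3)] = 2*(-(3*q + 1)*(q^3 + q^2 - 8*q + 3) + (3*q^2 + 2*q - 8)^2)/(q^3 + q^2 - 8*q + 3)^3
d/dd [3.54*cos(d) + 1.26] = -3.54*sin(d)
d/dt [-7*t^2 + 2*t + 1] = 2 - 14*t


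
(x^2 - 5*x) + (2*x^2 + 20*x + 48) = 3*x^2 + 15*x + 48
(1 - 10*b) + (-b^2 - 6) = -b^2 - 10*b - 5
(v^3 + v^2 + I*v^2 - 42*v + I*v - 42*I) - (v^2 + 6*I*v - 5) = v^3 + I*v^2 - 42*v - 5*I*v + 5 - 42*I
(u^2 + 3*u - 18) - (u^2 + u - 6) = 2*u - 12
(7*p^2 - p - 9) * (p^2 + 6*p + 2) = 7*p^4 + 41*p^3 - p^2 - 56*p - 18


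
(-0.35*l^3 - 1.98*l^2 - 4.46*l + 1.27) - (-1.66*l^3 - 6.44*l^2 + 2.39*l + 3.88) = 1.31*l^3 + 4.46*l^2 - 6.85*l - 2.61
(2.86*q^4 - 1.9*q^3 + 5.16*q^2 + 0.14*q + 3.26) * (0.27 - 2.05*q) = -5.863*q^5 + 4.6672*q^4 - 11.091*q^3 + 1.1062*q^2 - 6.6452*q + 0.8802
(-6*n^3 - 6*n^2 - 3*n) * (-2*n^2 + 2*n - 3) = 12*n^5 + 12*n^3 + 12*n^2 + 9*n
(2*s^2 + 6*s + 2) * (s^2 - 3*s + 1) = 2*s^4 - 14*s^2 + 2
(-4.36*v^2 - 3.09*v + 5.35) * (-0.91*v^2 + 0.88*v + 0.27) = 3.9676*v^4 - 1.0249*v^3 - 8.7649*v^2 + 3.8737*v + 1.4445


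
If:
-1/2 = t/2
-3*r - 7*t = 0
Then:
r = 7/3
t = -1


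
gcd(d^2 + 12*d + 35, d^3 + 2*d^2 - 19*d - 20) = d + 5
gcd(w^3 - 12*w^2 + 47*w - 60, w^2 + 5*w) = 1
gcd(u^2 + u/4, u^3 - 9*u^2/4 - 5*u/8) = u^2 + u/4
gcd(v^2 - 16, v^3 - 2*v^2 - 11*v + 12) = v - 4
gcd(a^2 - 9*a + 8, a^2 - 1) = a - 1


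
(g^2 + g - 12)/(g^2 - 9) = (g + 4)/(g + 3)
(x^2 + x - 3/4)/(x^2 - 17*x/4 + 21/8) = 2*(4*x^2 + 4*x - 3)/(8*x^2 - 34*x + 21)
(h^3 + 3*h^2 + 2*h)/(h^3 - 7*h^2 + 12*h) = (h^2 + 3*h + 2)/(h^2 - 7*h + 12)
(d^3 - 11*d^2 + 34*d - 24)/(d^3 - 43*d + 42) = (d - 4)/(d + 7)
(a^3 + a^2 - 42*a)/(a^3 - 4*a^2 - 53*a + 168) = a*(a - 6)/(a^2 - 11*a + 24)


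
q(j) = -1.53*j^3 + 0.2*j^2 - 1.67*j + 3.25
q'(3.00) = -41.78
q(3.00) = -41.27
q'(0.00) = -1.67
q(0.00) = 3.25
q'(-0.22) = -1.98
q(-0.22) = 3.64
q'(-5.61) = -148.37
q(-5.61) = 289.05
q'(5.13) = -120.41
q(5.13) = -206.61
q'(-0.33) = -2.30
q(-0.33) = 3.88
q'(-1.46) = -12.04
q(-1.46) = 10.88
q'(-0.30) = -2.20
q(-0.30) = 3.81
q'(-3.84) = -70.89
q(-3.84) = 99.25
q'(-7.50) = -262.86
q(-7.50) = 672.49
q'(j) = -4.59*j^2 + 0.4*j - 1.67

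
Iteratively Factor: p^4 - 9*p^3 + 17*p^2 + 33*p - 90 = (p - 3)*(p^3 - 6*p^2 - p + 30) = (p - 5)*(p - 3)*(p^2 - p - 6) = (p - 5)*(p - 3)^2*(p + 2)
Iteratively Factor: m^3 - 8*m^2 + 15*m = (m - 5)*(m^2 - 3*m) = m*(m - 5)*(m - 3)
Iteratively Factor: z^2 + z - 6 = (z - 2)*(z + 3)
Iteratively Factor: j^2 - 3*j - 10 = (j - 5)*(j + 2)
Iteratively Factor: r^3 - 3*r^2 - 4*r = (r - 4)*(r^2 + r) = (r - 4)*(r + 1)*(r)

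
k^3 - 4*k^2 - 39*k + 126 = (k - 7)*(k - 3)*(k + 6)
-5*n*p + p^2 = p*(-5*n + p)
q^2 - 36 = (q - 6)*(q + 6)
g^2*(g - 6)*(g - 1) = g^4 - 7*g^3 + 6*g^2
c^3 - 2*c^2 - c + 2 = (c - 2)*(c - 1)*(c + 1)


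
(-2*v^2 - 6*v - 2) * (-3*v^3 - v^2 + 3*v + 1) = 6*v^5 + 20*v^4 + 6*v^3 - 18*v^2 - 12*v - 2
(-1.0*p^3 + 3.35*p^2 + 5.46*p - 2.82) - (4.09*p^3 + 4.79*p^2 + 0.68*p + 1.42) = -5.09*p^3 - 1.44*p^2 + 4.78*p - 4.24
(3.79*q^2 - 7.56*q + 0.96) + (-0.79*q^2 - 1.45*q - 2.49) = 3.0*q^2 - 9.01*q - 1.53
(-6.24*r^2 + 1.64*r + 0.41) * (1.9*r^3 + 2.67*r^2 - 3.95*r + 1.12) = -11.856*r^5 - 13.5448*r^4 + 29.8058*r^3 - 12.3721*r^2 + 0.2173*r + 0.4592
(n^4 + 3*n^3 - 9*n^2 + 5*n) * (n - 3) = n^5 - 18*n^3 + 32*n^2 - 15*n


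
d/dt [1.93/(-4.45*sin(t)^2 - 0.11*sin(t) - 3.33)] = (17.177*sin(t) + 0.2123)*cos(t)/(4.45*sin(t)^2 + 0.11*sin(t) + 3.33)^2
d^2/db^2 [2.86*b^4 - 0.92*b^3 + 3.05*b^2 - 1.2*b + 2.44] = 34.32*b^2 - 5.52*b + 6.1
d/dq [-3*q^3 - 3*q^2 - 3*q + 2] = -9*q^2 - 6*q - 3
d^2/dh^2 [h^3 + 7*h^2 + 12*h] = 6*h + 14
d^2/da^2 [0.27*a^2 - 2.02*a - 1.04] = 0.540000000000000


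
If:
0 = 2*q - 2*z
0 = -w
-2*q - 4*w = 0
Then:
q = 0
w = 0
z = 0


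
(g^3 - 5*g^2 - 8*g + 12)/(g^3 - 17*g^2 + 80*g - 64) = (g^2 - 4*g - 12)/(g^2 - 16*g + 64)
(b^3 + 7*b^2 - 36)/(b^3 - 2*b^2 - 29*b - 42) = (b^2 + 4*b - 12)/(b^2 - 5*b - 14)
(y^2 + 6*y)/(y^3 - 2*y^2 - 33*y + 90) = y/(y^2 - 8*y + 15)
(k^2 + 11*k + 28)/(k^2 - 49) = (k + 4)/(k - 7)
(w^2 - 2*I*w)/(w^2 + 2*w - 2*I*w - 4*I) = w/(w + 2)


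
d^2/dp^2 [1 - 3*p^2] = -6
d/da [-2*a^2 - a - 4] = -4*a - 1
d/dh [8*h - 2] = 8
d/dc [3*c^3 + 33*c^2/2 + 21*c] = 9*c^2 + 33*c + 21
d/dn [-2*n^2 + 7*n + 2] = 7 - 4*n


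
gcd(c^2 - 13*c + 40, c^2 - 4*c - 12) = 1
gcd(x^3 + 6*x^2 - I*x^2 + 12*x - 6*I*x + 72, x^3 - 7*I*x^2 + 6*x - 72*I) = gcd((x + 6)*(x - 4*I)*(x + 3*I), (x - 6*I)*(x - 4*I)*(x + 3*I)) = x^2 - I*x + 12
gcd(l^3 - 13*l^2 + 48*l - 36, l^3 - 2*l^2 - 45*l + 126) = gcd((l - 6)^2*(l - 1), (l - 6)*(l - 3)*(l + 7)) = l - 6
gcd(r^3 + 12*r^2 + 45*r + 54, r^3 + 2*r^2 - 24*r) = r + 6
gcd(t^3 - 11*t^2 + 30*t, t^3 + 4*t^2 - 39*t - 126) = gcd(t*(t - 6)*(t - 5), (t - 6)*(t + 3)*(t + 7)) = t - 6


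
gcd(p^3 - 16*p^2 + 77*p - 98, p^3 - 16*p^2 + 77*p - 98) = p^3 - 16*p^2 + 77*p - 98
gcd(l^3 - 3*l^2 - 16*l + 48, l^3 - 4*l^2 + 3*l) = l - 3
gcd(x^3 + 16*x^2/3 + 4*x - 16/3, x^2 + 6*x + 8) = x^2 + 6*x + 8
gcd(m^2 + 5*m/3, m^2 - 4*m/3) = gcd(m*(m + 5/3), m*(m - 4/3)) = m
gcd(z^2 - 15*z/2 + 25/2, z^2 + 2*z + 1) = 1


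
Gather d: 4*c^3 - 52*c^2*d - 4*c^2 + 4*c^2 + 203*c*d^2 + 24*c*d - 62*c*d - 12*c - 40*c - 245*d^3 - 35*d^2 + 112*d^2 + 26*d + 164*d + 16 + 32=4*c^3 - 52*c - 245*d^3 + d^2*(203*c + 77) + d*(-52*c^2 - 38*c + 190) + 48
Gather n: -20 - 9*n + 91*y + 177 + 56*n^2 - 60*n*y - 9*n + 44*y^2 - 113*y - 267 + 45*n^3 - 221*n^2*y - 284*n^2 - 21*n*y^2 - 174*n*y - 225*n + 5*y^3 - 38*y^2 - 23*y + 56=45*n^3 + n^2*(-221*y - 228) + n*(-21*y^2 - 234*y - 243) + 5*y^3 + 6*y^2 - 45*y - 54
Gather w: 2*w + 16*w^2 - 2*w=16*w^2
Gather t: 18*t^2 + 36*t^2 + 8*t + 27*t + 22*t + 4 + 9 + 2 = 54*t^2 + 57*t + 15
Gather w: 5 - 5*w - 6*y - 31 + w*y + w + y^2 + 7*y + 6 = w*(y - 4) + y^2 + y - 20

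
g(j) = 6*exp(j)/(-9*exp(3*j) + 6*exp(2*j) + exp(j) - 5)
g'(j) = 6*(27*exp(3*j) - 12*exp(2*j) - exp(j))*exp(j)/(-9*exp(3*j) + 6*exp(2*j) + exp(j) - 5)^2 + 6*exp(j)/(-9*exp(3*j) + 6*exp(2*j) + exp(j) - 5)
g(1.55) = -0.03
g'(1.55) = 0.08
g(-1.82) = -0.21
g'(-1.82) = -0.22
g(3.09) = -0.00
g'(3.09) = 0.00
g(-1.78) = -0.22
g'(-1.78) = -0.23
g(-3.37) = -0.04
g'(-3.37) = -0.04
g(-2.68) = -0.08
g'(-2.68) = -0.09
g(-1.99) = -0.17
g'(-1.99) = -0.18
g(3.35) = -0.00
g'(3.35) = 0.00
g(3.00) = 0.00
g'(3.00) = 0.00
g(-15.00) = 0.00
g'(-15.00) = 0.00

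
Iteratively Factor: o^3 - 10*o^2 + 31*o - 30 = (o - 2)*(o^2 - 8*o + 15) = (o - 3)*(o - 2)*(o - 5)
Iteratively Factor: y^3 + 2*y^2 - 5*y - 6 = (y + 1)*(y^2 + y - 6) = (y + 1)*(y + 3)*(y - 2)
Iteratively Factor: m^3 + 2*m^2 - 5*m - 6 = (m + 3)*(m^2 - m - 2) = (m - 2)*(m + 3)*(m + 1)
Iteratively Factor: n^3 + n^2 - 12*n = (n + 4)*(n^2 - 3*n) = (n - 3)*(n + 4)*(n)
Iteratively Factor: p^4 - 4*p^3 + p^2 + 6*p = (p - 2)*(p^3 - 2*p^2 - 3*p) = p*(p - 2)*(p^2 - 2*p - 3) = p*(p - 3)*(p - 2)*(p + 1)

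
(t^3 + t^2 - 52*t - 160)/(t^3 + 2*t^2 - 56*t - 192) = (t + 5)/(t + 6)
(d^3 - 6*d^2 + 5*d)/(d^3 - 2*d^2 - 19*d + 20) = d/(d + 4)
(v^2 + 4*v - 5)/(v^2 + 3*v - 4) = (v + 5)/(v + 4)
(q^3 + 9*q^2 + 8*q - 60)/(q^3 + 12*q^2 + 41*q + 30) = (q - 2)/(q + 1)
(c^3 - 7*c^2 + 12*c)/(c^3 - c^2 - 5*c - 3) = c*(c - 4)/(c^2 + 2*c + 1)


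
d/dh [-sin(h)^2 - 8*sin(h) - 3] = -2*(sin(h) + 4)*cos(h)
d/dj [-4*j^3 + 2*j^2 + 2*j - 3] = -12*j^2 + 4*j + 2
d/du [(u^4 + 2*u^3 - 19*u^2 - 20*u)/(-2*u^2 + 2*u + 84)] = (-2*u^5 + u^4 + 172*u^3 + 213*u^2 - 1596*u - 840)/(2*(u^4 - 2*u^3 - 83*u^2 + 84*u + 1764))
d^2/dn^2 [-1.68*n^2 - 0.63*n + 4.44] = -3.36000000000000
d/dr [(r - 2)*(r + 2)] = 2*r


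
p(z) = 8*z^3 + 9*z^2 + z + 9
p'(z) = 24*z^2 + 18*z + 1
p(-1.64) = -3.72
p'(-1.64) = 36.03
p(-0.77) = 9.91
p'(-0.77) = 1.37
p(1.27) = 41.17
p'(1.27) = 62.57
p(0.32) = 10.50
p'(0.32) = 9.22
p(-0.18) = 9.06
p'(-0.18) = -1.46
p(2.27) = 151.22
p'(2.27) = 165.53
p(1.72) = 78.05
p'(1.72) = 102.96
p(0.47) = 12.29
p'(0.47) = 14.76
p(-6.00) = -1401.00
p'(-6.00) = 757.00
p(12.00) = 15141.00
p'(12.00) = 3673.00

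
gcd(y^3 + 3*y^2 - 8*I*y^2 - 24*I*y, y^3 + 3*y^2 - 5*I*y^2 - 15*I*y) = y^2 + 3*y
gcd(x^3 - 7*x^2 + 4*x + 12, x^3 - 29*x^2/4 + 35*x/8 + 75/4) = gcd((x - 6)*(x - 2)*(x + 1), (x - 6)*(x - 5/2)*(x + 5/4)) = x - 6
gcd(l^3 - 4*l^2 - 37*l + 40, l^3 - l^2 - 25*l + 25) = l^2 + 4*l - 5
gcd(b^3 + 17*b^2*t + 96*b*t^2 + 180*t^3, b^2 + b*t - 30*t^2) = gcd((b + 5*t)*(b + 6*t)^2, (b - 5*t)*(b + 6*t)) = b + 6*t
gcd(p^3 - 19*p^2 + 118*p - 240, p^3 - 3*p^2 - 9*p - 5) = p - 5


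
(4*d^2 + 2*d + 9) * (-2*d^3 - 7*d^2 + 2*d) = -8*d^5 - 32*d^4 - 24*d^3 - 59*d^2 + 18*d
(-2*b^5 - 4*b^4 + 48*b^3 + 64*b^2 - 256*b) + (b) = -2*b^5 - 4*b^4 + 48*b^3 + 64*b^2 - 255*b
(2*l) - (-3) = 2*l + 3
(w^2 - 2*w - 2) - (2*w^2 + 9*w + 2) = -w^2 - 11*w - 4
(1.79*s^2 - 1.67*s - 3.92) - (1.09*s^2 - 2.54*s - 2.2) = 0.7*s^2 + 0.87*s - 1.72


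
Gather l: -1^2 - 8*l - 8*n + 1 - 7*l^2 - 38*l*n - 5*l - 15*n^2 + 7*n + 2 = -7*l^2 + l*(-38*n - 13) - 15*n^2 - n + 2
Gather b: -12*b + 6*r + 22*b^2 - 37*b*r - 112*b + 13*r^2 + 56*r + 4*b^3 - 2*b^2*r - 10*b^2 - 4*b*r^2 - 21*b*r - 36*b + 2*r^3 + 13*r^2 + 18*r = 4*b^3 + b^2*(12 - 2*r) + b*(-4*r^2 - 58*r - 160) + 2*r^3 + 26*r^2 + 80*r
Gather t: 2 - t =2 - t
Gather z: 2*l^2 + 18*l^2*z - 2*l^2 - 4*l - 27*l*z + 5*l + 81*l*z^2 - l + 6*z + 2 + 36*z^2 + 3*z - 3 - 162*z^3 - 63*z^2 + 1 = -162*z^3 + z^2*(81*l - 27) + z*(18*l^2 - 27*l + 9)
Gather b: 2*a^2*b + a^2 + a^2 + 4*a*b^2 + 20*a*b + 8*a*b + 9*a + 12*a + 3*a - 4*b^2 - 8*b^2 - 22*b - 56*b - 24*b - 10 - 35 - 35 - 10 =2*a^2 + 24*a + b^2*(4*a - 12) + b*(2*a^2 + 28*a - 102) - 90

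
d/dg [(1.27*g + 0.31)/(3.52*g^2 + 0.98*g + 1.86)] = (-4.4704*g^2 - 2.1824*g + 2.0584)/(12.3904*g^4 + 6.8992*g^3 + 14.0548*g^2 + 3.6456*g + 3.4596)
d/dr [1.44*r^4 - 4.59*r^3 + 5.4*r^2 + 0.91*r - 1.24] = 5.76*r^3 - 13.77*r^2 + 10.8*r + 0.91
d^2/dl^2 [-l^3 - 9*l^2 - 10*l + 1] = -6*l - 18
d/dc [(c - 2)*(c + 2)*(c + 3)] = 3*c^2 + 6*c - 4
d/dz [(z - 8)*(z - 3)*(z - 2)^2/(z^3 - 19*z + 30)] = (z^2 + 10*z - 66)/(z^2 + 10*z + 25)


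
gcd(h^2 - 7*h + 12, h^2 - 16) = h - 4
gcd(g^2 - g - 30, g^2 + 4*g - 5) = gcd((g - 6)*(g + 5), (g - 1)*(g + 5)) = g + 5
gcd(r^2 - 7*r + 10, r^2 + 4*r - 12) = r - 2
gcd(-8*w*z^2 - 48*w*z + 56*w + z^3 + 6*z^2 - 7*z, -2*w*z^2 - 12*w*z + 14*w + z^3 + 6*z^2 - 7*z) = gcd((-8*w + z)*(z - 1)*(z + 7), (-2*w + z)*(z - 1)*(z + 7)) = z^2 + 6*z - 7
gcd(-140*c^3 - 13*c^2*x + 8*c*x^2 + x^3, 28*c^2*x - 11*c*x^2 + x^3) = -4*c + x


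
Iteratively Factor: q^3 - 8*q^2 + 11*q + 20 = (q + 1)*(q^2 - 9*q + 20) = (q - 4)*(q + 1)*(q - 5)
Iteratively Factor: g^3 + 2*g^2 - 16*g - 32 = (g + 2)*(g^2 - 16) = (g + 2)*(g + 4)*(g - 4)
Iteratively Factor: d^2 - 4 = (d - 2)*(d + 2)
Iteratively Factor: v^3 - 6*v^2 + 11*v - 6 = (v - 2)*(v^2 - 4*v + 3) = (v - 3)*(v - 2)*(v - 1)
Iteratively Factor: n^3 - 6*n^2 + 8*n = (n - 4)*(n^2 - 2*n) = (n - 4)*(n - 2)*(n)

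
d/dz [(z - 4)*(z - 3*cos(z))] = z + (z - 4)*(3*sin(z) + 1) - 3*cos(z)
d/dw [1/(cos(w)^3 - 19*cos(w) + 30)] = (3*cos(w)^2 - 19)*sin(w)/(cos(w)^3 - 19*cos(w) + 30)^2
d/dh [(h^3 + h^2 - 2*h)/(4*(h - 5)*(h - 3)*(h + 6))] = (-3*h^4 - 62*h^3 + 233*h^2 + 180*h - 180)/(4*(h^6 - 4*h^5 - 62*h^4 + 312*h^3 + 729*h^2 - 5940*h + 8100))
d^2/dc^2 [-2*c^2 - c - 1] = -4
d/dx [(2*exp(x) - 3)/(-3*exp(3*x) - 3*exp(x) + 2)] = (3*(2*exp(x) - 3)*(3*exp(2*x) + 1) - 6*exp(3*x) - 6*exp(x) + 4)*exp(x)/(3*exp(3*x) + 3*exp(x) - 2)^2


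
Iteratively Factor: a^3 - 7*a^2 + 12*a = (a - 3)*(a^2 - 4*a) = (a - 4)*(a - 3)*(a)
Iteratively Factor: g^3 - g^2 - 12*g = (g)*(g^2 - g - 12) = g*(g - 4)*(g + 3)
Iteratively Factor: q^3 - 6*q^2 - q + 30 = (q - 3)*(q^2 - 3*q - 10) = (q - 3)*(q + 2)*(q - 5)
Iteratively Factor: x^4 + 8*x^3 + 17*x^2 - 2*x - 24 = (x - 1)*(x^3 + 9*x^2 + 26*x + 24) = (x - 1)*(x + 4)*(x^2 + 5*x + 6) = (x - 1)*(x + 2)*(x + 4)*(x + 3)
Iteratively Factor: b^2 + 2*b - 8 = (b + 4)*(b - 2)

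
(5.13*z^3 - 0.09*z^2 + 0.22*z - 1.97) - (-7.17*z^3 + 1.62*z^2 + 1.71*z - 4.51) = 12.3*z^3 - 1.71*z^2 - 1.49*z + 2.54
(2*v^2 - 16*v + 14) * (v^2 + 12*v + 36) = 2*v^4 + 8*v^3 - 106*v^2 - 408*v + 504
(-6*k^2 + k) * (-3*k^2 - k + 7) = 18*k^4 + 3*k^3 - 43*k^2 + 7*k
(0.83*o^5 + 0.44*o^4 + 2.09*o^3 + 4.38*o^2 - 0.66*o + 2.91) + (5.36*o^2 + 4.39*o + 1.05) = 0.83*o^5 + 0.44*o^4 + 2.09*o^3 + 9.74*o^2 + 3.73*o + 3.96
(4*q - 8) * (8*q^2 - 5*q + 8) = 32*q^3 - 84*q^2 + 72*q - 64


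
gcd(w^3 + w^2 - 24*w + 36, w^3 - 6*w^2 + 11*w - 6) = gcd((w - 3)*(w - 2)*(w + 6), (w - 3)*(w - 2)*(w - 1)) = w^2 - 5*w + 6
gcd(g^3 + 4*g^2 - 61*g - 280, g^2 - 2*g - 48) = g - 8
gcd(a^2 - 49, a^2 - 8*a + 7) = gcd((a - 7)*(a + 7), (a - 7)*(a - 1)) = a - 7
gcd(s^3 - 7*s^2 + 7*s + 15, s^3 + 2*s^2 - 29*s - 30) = s^2 - 4*s - 5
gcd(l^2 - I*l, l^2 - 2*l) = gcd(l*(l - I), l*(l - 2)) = l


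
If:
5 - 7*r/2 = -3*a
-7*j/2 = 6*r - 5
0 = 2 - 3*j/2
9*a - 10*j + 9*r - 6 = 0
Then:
No Solution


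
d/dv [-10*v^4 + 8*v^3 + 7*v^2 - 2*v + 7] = -40*v^3 + 24*v^2 + 14*v - 2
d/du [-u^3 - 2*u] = -3*u^2 - 2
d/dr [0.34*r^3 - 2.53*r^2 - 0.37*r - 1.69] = 1.02*r^2 - 5.06*r - 0.37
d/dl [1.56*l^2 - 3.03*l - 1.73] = 3.12*l - 3.03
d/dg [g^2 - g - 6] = 2*g - 1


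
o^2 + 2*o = o*(o + 2)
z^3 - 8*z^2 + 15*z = z*(z - 5)*(z - 3)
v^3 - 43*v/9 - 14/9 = (v - 7/3)*(v + 1/3)*(v + 2)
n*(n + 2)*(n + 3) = n^3 + 5*n^2 + 6*n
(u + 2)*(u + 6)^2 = u^3 + 14*u^2 + 60*u + 72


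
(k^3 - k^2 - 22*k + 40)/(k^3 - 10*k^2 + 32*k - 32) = (k + 5)/(k - 4)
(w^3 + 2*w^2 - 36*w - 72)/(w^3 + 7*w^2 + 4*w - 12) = (w - 6)/(w - 1)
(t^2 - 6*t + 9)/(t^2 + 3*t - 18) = (t - 3)/(t + 6)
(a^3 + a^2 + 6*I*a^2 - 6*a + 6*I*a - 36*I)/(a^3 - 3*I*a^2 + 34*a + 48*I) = (a^3 + a^2*(1 + 6*I) + 6*a*(-1 + I) - 36*I)/(a^3 - 3*I*a^2 + 34*a + 48*I)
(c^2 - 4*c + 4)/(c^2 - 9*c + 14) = (c - 2)/(c - 7)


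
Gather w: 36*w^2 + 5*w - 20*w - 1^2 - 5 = 36*w^2 - 15*w - 6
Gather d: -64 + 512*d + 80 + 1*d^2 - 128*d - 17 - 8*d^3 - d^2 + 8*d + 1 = -8*d^3 + 392*d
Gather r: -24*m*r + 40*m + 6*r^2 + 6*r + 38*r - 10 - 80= 40*m + 6*r^2 + r*(44 - 24*m) - 90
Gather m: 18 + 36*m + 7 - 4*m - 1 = 32*m + 24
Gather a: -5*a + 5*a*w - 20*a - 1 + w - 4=a*(5*w - 25) + w - 5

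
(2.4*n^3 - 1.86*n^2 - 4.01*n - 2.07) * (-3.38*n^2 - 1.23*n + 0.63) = -8.112*n^5 + 3.3348*n^4 + 17.3536*n^3 + 10.7571*n^2 + 0.0197999999999996*n - 1.3041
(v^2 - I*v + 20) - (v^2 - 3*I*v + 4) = 2*I*v + 16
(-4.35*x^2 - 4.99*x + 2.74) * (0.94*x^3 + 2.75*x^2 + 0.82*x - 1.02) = -4.089*x^5 - 16.6531*x^4 - 14.7139*x^3 + 7.8802*x^2 + 7.3366*x - 2.7948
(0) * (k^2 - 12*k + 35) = 0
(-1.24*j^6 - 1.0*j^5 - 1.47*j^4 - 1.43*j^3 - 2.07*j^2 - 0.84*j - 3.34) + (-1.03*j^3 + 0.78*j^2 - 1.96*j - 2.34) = -1.24*j^6 - 1.0*j^5 - 1.47*j^4 - 2.46*j^3 - 1.29*j^2 - 2.8*j - 5.68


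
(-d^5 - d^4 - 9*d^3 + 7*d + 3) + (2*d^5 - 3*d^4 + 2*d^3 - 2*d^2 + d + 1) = d^5 - 4*d^4 - 7*d^3 - 2*d^2 + 8*d + 4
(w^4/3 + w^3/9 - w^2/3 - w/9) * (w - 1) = w^5/3 - 2*w^4/9 - 4*w^3/9 + 2*w^2/9 + w/9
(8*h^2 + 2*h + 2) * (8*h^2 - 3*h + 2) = 64*h^4 - 8*h^3 + 26*h^2 - 2*h + 4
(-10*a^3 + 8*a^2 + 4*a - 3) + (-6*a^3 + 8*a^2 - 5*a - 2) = -16*a^3 + 16*a^2 - a - 5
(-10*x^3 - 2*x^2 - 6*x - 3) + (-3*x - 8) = -10*x^3 - 2*x^2 - 9*x - 11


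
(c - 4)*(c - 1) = c^2 - 5*c + 4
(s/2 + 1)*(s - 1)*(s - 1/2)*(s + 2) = s^4/2 + 5*s^3/4 - 3*s^2/4 - 2*s + 1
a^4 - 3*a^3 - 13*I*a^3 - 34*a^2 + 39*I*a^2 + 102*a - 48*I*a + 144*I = (a - 3)*(a - 8*I)*(a - 6*I)*(a + I)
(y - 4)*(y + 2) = y^2 - 2*y - 8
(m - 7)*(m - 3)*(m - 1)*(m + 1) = m^4 - 10*m^3 + 20*m^2 + 10*m - 21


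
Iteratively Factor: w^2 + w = (w)*(w + 1)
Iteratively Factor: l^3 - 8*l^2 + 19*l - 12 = (l - 4)*(l^2 - 4*l + 3) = (l - 4)*(l - 1)*(l - 3)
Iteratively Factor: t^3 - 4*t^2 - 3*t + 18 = (t - 3)*(t^2 - t - 6) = (t - 3)^2*(t + 2)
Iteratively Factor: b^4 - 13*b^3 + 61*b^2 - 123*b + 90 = (b - 2)*(b^3 - 11*b^2 + 39*b - 45) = (b - 3)*(b - 2)*(b^2 - 8*b + 15) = (b - 3)^2*(b - 2)*(b - 5)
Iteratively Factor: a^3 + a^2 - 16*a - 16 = (a + 4)*(a^2 - 3*a - 4) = (a - 4)*(a + 4)*(a + 1)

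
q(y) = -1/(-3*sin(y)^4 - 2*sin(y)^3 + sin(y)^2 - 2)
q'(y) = -(12*sin(y)^3*cos(y) + 6*sin(y)^2*cos(y) - 2*sin(y)*cos(y))/(-3*sin(y)^4 - 2*sin(y)^3 + sin(y)^2 - 2)^2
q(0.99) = 0.25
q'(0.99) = -0.34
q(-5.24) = 0.24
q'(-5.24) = -0.30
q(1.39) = 0.17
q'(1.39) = -0.08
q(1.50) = 0.17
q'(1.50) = -0.03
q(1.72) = 0.17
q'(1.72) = 0.07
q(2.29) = 0.31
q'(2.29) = 0.44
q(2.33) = 0.33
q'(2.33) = 0.46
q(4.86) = 0.51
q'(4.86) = 0.14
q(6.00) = 0.53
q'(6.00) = -0.20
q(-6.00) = 0.50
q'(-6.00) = -0.04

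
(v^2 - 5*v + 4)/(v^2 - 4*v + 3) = (v - 4)/(v - 3)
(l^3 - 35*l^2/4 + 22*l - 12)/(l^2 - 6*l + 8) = (l^2 - 19*l/4 + 3)/(l - 2)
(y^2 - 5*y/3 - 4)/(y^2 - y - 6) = (y + 4/3)/(y + 2)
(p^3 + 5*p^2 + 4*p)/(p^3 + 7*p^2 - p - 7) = p*(p + 4)/(p^2 + 6*p - 7)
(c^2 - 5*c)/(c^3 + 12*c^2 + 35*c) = (c - 5)/(c^2 + 12*c + 35)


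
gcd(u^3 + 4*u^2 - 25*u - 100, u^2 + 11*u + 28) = u + 4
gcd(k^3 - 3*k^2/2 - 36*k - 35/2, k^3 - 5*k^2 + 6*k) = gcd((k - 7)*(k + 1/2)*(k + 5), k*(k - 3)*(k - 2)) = 1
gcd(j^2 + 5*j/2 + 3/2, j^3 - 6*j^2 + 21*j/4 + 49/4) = j + 1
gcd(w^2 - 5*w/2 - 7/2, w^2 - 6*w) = 1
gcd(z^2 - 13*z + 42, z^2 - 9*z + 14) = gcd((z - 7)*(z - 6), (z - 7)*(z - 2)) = z - 7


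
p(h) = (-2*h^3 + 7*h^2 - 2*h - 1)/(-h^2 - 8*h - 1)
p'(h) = (2*h + 8)*(-2*h^3 + 7*h^2 - 2*h - 1)/(-h^2 - 8*h - 1)^2 + (-6*h^2 + 14*h - 2)/(-h^2 - 8*h - 1)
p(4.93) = 1.24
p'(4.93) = 0.87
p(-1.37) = 2.48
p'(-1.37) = -2.40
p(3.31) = 0.09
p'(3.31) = 0.52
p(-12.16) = -90.23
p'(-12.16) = -8.01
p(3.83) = 0.40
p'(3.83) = 0.65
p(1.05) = -0.22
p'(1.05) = -0.37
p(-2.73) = 7.27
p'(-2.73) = -4.97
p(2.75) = -0.16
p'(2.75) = 0.36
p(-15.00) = -78.81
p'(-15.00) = -1.62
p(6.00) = 2.27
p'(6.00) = 1.04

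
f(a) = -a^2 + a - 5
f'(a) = 1 - 2*a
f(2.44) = -8.51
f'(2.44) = -3.88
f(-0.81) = -6.47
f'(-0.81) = 2.62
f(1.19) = -5.23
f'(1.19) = -1.38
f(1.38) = -5.52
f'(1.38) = -1.76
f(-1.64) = -9.33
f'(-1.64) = 4.28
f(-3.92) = -24.29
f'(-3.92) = 8.84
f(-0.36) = -5.49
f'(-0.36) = 1.72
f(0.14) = -4.88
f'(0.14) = 0.72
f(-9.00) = -95.00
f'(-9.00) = 19.00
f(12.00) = -137.00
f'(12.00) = -23.00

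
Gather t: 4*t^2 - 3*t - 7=4*t^2 - 3*t - 7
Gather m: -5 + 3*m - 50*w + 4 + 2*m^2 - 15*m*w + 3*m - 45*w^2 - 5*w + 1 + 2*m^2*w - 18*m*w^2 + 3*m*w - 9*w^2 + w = m^2*(2*w + 2) + m*(-18*w^2 - 12*w + 6) - 54*w^2 - 54*w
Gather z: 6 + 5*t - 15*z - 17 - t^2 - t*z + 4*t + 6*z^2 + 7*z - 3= -t^2 + 9*t + 6*z^2 + z*(-t - 8) - 14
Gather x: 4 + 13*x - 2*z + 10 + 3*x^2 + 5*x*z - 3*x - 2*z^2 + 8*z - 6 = 3*x^2 + x*(5*z + 10) - 2*z^2 + 6*z + 8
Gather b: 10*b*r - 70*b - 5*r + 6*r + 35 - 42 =b*(10*r - 70) + r - 7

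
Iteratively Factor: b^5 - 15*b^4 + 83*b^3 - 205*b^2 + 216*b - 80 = (b - 4)*(b^4 - 11*b^3 + 39*b^2 - 49*b + 20) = (b - 4)*(b - 1)*(b^3 - 10*b^2 + 29*b - 20) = (b - 4)^2*(b - 1)*(b^2 - 6*b + 5) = (b - 5)*(b - 4)^2*(b - 1)*(b - 1)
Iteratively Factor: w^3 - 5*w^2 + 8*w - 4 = (w - 1)*(w^2 - 4*w + 4) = (w - 2)*(w - 1)*(w - 2)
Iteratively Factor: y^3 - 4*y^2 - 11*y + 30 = (y - 2)*(y^2 - 2*y - 15) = (y - 2)*(y + 3)*(y - 5)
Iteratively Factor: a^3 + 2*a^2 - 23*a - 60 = (a + 3)*(a^2 - a - 20) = (a - 5)*(a + 3)*(a + 4)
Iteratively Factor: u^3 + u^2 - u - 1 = (u + 1)*(u^2 - 1) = (u + 1)^2*(u - 1)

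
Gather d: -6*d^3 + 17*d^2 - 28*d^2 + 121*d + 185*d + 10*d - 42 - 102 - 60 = -6*d^3 - 11*d^2 + 316*d - 204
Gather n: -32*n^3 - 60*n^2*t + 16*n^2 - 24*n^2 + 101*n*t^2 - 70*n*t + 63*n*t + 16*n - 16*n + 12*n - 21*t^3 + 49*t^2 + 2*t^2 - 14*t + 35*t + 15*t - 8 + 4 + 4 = -32*n^3 + n^2*(-60*t - 8) + n*(101*t^2 - 7*t + 12) - 21*t^3 + 51*t^2 + 36*t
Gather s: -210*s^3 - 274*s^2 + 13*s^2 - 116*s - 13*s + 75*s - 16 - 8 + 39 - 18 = -210*s^3 - 261*s^2 - 54*s - 3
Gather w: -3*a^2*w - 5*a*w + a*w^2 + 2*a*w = a*w^2 + w*(-3*a^2 - 3*a)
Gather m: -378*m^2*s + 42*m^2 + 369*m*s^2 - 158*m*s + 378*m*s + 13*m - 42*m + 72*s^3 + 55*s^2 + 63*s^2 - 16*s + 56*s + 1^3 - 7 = m^2*(42 - 378*s) + m*(369*s^2 + 220*s - 29) + 72*s^3 + 118*s^2 + 40*s - 6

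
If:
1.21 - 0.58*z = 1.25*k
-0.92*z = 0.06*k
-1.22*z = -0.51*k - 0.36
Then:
No Solution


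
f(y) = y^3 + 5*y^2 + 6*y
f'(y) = 3*y^2 + 10*y + 6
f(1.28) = 17.97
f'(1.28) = 23.72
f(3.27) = 108.05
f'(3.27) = 70.78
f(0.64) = 6.15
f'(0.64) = 13.63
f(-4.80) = -24.19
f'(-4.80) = 27.12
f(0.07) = 0.44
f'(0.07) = 6.71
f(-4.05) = -8.72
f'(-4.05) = 14.71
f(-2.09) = 0.17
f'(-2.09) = -1.80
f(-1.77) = -0.50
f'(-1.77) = -2.30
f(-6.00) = -72.00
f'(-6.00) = 54.00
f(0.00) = 0.00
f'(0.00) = 6.00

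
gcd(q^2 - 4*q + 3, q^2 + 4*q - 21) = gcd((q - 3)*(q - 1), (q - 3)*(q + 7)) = q - 3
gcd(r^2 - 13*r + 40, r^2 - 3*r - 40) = r - 8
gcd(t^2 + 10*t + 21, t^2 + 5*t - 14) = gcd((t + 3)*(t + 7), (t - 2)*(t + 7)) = t + 7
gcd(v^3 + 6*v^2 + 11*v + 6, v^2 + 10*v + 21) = v + 3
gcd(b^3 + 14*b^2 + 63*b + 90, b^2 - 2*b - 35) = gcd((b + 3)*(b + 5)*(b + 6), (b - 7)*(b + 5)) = b + 5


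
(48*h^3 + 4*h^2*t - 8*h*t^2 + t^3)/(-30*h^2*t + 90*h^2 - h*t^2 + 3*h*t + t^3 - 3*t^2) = (-8*h^2 - 2*h*t + t^2)/(5*h*t - 15*h + t^2 - 3*t)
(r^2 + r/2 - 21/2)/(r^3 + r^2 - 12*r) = (r + 7/2)/(r*(r + 4))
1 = 1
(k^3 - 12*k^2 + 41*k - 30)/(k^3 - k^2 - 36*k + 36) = (k - 5)/(k + 6)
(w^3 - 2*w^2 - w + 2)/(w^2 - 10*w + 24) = (w^3 - 2*w^2 - w + 2)/(w^2 - 10*w + 24)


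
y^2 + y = y*(y + 1)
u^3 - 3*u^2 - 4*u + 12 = (u - 3)*(u - 2)*(u + 2)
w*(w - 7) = w^2 - 7*w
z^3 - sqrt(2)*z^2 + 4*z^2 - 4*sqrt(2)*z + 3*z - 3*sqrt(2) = (z + 1)*(z + 3)*(z - sqrt(2))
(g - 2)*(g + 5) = g^2 + 3*g - 10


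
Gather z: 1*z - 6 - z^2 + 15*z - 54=-z^2 + 16*z - 60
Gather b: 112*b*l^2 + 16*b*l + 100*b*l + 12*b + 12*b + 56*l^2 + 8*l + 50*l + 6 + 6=b*(112*l^2 + 116*l + 24) + 56*l^2 + 58*l + 12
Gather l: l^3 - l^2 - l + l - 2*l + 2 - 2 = l^3 - l^2 - 2*l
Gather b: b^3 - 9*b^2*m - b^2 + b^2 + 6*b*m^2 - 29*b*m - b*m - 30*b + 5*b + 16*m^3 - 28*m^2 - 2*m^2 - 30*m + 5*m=b^3 - 9*b^2*m + b*(6*m^2 - 30*m - 25) + 16*m^3 - 30*m^2 - 25*m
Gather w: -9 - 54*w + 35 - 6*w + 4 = 30 - 60*w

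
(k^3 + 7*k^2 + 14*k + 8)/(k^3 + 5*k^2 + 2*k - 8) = (k + 1)/(k - 1)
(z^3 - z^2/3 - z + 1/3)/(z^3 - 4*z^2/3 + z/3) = (z + 1)/z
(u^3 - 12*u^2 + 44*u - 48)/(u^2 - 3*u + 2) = (u^2 - 10*u + 24)/(u - 1)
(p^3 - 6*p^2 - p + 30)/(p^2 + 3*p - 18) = (p^2 - 3*p - 10)/(p + 6)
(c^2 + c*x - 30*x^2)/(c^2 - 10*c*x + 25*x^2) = (-c - 6*x)/(-c + 5*x)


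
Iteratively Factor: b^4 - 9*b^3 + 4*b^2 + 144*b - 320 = (b - 5)*(b^3 - 4*b^2 - 16*b + 64) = (b - 5)*(b - 4)*(b^2 - 16) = (b - 5)*(b - 4)^2*(b + 4)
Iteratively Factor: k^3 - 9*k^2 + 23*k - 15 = (k - 1)*(k^2 - 8*k + 15) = (k - 5)*(k - 1)*(k - 3)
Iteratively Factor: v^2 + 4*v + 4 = (v + 2)*(v + 2)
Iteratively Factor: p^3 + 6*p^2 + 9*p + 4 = (p + 1)*(p^2 + 5*p + 4) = (p + 1)*(p + 4)*(p + 1)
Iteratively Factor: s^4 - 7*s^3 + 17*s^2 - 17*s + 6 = (s - 1)*(s^3 - 6*s^2 + 11*s - 6) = (s - 1)^2*(s^2 - 5*s + 6) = (s - 2)*(s - 1)^2*(s - 3)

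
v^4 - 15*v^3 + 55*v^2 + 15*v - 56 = (v - 8)*(v - 7)*(v - 1)*(v + 1)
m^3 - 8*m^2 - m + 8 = (m - 8)*(m - 1)*(m + 1)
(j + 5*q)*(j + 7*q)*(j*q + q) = j^3*q + 12*j^2*q^2 + j^2*q + 35*j*q^3 + 12*j*q^2 + 35*q^3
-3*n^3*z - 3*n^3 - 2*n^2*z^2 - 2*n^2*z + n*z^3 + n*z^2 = (-3*n + z)*(n + z)*(n*z + n)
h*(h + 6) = h^2 + 6*h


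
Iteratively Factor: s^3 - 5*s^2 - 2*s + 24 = (s - 3)*(s^2 - 2*s - 8) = (s - 4)*(s - 3)*(s + 2)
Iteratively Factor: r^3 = (r)*(r^2) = r^2*(r)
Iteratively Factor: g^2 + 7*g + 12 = (g + 4)*(g + 3)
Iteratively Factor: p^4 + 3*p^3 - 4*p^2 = (p - 1)*(p^3 + 4*p^2) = (p - 1)*(p + 4)*(p^2) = p*(p - 1)*(p + 4)*(p)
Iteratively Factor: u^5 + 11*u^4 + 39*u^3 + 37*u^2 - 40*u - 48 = (u - 1)*(u^4 + 12*u^3 + 51*u^2 + 88*u + 48) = (u - 1)*(u + 4)*(u^3 + 8*u^2 + 19*u + 12) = (u - 1)*(u + 1)*(u + 4)*(u^2 + 7*u + 12) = (u - 1)*(u + 1)*(u + 3)*(u + 4)*(u + 4)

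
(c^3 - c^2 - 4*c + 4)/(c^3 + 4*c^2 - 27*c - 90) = (c^3 - c^2 - 4*c + 4)/(c^3 + 4*c^2 - 27*c - 90)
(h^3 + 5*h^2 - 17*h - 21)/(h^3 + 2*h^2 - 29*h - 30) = (h^2 + 4*h - 21)/(h^2 + h - 30)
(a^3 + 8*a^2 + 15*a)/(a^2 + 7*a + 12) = a*(a + 5)/(a + 4)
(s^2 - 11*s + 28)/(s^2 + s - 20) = (s - 7)/(s + 5)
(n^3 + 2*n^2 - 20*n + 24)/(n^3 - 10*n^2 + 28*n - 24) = (n + 6)/(n - 6)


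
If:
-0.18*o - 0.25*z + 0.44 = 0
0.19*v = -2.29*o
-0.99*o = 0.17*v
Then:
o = 0.00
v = 0.00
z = 1.76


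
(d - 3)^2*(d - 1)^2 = d^4 - 8*d^3 + 22*d^2 - 24*d + 9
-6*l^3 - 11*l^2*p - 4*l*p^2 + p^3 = (-6*l + p)*(l + p)^2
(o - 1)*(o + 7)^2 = o^3 + 13*o^2 + 35*o - 49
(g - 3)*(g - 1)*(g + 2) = g^3 - 2*g^2 - 5*g + 6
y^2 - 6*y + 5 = (y - 5)*(y - 1)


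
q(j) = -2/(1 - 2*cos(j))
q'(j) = 4*sin(j)/(1 - 2*cos(j))^2 = 4*sin(j)/(2*cos(j) - 1)^2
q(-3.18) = -0.67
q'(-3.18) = 0.02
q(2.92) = -0.68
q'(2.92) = 0.10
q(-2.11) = -0.99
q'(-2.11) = -0.84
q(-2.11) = -0.99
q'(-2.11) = -0.84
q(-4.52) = -1.45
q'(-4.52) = 2.05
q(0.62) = 3.19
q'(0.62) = 5.90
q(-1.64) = -1.76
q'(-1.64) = -3.08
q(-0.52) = 2.72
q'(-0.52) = -3.67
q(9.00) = -0.71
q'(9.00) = 0.21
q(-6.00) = 2.17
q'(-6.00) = 1.32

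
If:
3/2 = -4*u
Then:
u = -3/8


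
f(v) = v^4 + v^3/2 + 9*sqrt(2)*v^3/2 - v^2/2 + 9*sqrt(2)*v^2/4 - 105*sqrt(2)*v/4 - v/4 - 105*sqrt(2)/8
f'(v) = 4*v^3 + 3*v^2/2 + 27*sqrt(2)*v^2/2 - v + 9*sqrt(2)*v/2 - 105*sqrt(2)/4 - 1/4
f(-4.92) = -1.28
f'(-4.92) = -41.69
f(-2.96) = 14.31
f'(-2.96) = 23.43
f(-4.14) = -11.16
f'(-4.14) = 9.52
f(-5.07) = 6.06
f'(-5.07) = -56.55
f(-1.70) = 27.35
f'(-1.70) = -6.63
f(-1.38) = 23.71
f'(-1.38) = -16.07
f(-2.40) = 24.87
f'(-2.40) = 13.07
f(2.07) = -5.19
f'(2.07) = 97.44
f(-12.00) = 9691.20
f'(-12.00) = -4048.51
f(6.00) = 2632.37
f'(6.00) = 1600.12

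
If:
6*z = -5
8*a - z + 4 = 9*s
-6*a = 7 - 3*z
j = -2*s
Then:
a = -19/12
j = 47/27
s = -47/54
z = -5/6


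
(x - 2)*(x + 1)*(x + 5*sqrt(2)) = x^3 - x^2 + 5*sqrt(2)*x^2 - 5*sqrt(2)*x - 2*x - 10*sqrt(2)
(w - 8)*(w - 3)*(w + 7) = w^3 - 4*w^2 - 53*w + 168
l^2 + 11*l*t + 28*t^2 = (l + 4*t)*(l + 7*t)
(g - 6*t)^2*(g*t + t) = g^3*t - 12*g^2*t^2 + g^2*t + 36*g*t^3 - 12*g*t^2 + 36*t^3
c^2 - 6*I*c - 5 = (c - 5*I)*(c - I)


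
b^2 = b^2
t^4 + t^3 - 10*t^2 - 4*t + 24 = (t - 2)^2*(t + 2)*(t + 3)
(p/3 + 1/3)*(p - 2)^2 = p^3/3 - p^2 + 4/3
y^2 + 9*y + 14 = (y + 2)*(y + 7)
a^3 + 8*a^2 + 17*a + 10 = (a + 1)*(a + 2)*(a + 5)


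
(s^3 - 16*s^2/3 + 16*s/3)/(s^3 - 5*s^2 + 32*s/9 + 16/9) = 3*s/(3*s + 1)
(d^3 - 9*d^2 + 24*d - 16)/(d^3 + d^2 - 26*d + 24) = (d - 4)/(d + 6)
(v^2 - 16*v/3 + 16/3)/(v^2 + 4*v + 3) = (3*v^2 - 16*v + 16)/(3*(v^2 + 4*v + 3))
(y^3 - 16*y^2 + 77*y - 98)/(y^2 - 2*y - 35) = (y^2 - 9*y + 14)/(y + 5)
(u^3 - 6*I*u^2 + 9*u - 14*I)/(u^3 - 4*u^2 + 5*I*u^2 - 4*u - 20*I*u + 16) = (u^3 - 6*I*u^2 + 9*u - 14*I)/(u^3 + u^2*(-4 + 5*I) + u*(-4 - 20*I) + 16)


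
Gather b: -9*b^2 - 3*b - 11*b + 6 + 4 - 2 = -9*b^2 - 14*b + 8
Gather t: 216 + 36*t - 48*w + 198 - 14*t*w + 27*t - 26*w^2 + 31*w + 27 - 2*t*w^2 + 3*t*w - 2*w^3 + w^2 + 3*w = t*(-2*w^2 - 11*w + 63) - 2*w^3 - 25*w^2 - 14*w + 441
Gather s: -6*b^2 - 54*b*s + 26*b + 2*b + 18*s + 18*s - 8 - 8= -6*b^2 + 28*b + s*(36 - 54*b) - 16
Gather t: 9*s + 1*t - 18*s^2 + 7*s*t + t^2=-18*s^2 + 9*s + t^2 + t*(7*s + 1)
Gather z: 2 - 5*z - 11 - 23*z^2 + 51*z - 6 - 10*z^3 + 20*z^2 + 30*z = -10*z^3 - 3*z^2 + 76*z - 15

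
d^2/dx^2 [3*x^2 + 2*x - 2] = 6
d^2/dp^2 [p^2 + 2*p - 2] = 2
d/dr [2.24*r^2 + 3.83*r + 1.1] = 4.48*r + 3.83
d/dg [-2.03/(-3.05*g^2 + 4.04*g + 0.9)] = (8.2012 - 12.383*g)/(-3.05*g^2 + 4.04*g + 0.9)^2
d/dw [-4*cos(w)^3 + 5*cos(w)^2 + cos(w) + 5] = (12*cos(w)^2 - 10*cos(w) - 1)*sin(w)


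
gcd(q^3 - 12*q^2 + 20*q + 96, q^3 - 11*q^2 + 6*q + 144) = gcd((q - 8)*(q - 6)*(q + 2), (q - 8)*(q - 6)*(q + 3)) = q^2 - 14*q + 48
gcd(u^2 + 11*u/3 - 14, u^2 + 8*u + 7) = 1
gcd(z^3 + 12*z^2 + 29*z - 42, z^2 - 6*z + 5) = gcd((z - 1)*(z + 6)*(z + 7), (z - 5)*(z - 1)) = z - 1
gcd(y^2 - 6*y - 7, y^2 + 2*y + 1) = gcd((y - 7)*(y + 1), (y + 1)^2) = y + 1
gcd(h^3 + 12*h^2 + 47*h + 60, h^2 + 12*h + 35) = h + 5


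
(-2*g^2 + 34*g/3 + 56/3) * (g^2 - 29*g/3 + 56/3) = -2*g^4 + 92*g^3/3 - 1154*g^2/9 + 280*g/9 + 3136/9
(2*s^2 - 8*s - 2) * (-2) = -4*s^2 + 16*s + 4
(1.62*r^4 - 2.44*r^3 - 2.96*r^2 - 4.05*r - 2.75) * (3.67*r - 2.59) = 5.9454*r^5 - 13.1506*r^4 - 4.5436*r^3 - 7.1971*r^2 + 0.397*r + 7.1225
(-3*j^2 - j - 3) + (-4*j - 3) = -3*j^2 - 5*j - 6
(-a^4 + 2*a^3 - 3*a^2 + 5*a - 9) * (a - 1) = -a^5 + 3*a^4 - 5*a^3 + 8*a^2 - 14*a + 9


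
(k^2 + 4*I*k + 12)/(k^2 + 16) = (k^2 + 4*I*k + 12)/(k^2 + 16)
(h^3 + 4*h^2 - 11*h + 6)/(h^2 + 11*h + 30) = (h^2 - 2*h + 1)/(h + 5)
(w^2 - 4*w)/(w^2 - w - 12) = w/(w + 3)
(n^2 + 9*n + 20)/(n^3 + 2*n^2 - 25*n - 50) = (n + 4)/(n^2 - 3*n - 10)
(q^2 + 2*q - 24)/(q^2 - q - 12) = (q + 6)/(q + 3)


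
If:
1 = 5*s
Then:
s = 1/5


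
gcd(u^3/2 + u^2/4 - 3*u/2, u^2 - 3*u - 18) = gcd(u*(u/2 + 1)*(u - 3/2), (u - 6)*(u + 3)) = 1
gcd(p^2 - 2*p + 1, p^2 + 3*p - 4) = p - 1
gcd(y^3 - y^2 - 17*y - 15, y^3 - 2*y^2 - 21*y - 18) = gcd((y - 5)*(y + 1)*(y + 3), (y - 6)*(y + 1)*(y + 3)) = y^2 + 4*y + 3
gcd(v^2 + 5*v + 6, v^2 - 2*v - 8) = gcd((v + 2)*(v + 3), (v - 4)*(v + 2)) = v + 2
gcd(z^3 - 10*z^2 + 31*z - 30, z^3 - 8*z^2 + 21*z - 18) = z^2 - 5*z + 6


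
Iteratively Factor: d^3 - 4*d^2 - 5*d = (d - 5)*(d^2 + d) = (d - 5)*(d + 1)*(d)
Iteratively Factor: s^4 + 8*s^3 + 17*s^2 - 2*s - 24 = (s + 4)*(s^3 + 4*s^2 + s - 6) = (s + 3)*(s + 4)*(s^2 + s - 2) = (s - 1)*(s + 3)*(s + 4)*(s + 2)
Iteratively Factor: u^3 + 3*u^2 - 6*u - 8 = (u + 1)*(u^2 + 2*u - 8) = (u - 2)*(u + 1)*(u + 4)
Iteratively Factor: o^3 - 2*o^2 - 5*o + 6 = (o - 1)*(o^2 - o - 6) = (o - 1)*(o + 2)*(o - 3)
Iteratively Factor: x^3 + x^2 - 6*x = (x - 2)*(x^2 + 3*x) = x*(x - 2)*(x + 3)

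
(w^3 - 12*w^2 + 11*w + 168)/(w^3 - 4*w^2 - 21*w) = (w - 8)/w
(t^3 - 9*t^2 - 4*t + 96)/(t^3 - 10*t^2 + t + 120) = (t - 4)/(t - 5)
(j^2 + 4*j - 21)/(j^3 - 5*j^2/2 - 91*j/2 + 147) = 2*(j - 3)/(2*j^2 - 19*j + 42)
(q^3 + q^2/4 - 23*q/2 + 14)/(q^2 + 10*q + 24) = (4*q^2 - 15*q + 14)/(4*(q + 6))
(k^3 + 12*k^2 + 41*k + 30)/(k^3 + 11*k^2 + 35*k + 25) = (k + 6)/(k + 5)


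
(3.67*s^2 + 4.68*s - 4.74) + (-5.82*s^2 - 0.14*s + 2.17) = -2.15*s^2 + 4.54*s - 2.57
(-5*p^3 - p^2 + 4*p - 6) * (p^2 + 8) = -5*p^5 - p^4 - 36*p^3 - 14*p^2 + 32*p - 48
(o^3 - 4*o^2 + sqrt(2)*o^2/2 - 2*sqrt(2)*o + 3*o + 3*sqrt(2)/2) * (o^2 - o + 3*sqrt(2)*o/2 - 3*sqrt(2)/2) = o^5 - 5*o^4 + 2*sqrt(2)*o^4 - 10*sqrt(2)*o^3 + 17*o^3/2 - 21*o^2/2 + 14*sqrt(2)*o^2 - 6*sqrt(2)*o + 21*o/2 - 9/2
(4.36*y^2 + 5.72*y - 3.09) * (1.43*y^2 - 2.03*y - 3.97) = 6.2348*y^4 - 0.671200000000001*y^3 - 33.3395*y^2 - 16.4357*y + 12.2673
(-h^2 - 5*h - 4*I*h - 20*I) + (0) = -h^2 - 5*h - 4*I*h - 20*I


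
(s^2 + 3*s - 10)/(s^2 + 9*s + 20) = (s - 2)/(s + 4)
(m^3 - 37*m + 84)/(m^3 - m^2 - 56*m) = (m^2 - 7*m + 12)/(m*(m - 8))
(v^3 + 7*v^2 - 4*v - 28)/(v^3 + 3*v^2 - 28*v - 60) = (v^2 + 5*v - 14)/(v^2 + v - 30)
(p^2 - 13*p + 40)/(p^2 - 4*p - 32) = (p - 5)/(p + 4)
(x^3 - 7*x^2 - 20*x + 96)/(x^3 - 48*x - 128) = (x - 3)/(x + 4)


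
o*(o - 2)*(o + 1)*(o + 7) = o^4 + 6*o^3 - 9*o^2 - 14*o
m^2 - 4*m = m*(m - 4)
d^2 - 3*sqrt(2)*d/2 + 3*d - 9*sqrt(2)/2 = (d + 3)*(d - 3*sqrt(2)/2)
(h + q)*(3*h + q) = 3*h^2 + 4*h*q + q^2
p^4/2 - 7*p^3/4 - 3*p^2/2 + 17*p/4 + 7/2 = (p/2 + 1/2)*(p - 7/2)*(p - 2)*(p + 1)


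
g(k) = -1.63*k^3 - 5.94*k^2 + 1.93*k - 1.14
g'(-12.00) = -559.67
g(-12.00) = 1936.98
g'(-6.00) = -102.83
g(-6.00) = 125.52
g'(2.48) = -57.61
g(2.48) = -57.75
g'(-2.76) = -2.53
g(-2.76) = -17.45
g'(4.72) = -163.08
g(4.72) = -295.77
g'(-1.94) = 6.57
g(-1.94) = -15.34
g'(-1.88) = 6.98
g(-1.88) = -14.93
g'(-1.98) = 6.28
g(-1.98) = -15.60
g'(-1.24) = 9.14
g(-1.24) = -9.56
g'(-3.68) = -20.57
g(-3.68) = -7.45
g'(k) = -4.89*k^2 - 11.88*k + 1.93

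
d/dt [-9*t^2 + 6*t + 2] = 6 - 18*t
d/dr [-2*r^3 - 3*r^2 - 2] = 6*r*(-r - 1)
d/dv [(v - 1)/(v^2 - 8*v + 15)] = (v^2 - 8*v - 2*(v - 4)*(v - 1) + 15)/(v^2 - 8*v + 15)^2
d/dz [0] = 0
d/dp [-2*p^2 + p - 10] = 1 - 4*p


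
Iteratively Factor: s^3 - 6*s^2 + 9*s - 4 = (s - 1)*(s^2 - 5*s + 4) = (s - 1)^2*(s - 4)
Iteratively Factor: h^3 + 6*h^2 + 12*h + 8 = (h + 2)*(h^2 + 4*h + 4) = (h + 2)^2*(h + 2)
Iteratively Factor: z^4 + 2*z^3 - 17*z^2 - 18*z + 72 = (z - 2)*(z^3 + 4*z^2 - 9*z - 36) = (z - 2)*(z + 4)*(z^2 - 9) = (z - 3)*(z - 2)*(z + 4)*(z + 3)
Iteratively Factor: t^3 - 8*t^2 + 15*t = (t)*(t^2 - 8*t + 15) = t*(t - 3)*(t - 5)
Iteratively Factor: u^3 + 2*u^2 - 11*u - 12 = (u - 3)*(u^2 + 5*u + 4) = (u - 3)*(u + 1)*(u + 4)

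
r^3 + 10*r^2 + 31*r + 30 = (r + 2)*(r + 3)*(r + 5)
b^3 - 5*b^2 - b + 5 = (b - 5)*(b - 1)*(b + 1)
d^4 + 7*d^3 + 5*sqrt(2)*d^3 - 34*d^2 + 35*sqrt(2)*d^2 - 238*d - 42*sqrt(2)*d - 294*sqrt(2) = (d + 7)*(d - 3*sqrt(2))*(d + sqrt(2))*(d + 7*sqrt(2))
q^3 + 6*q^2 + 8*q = q*(q + 2)*(q + 4)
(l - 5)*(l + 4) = l^2 - l - 20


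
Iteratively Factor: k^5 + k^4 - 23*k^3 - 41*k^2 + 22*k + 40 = (k - 1)*(k^4 + 2*k^3 - 21*k^2 - 62*k - 40) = (k - 1)*(k + 2)*(k^3 - 21*k - 20) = (k - 5)*(k - 1)*(k + 2)*(k^2 + 5*k + 4) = (k - 5)*(k - 1)*(k + 1)*(k + 2)*(k + 4)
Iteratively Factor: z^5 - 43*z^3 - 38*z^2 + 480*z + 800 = (z + 4)*(z^4 - 4*z^3 - 27*z^2 + 70*z + 200) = (z - 5)*(z + 4)*(z^3 + z^2 - 22*z - 40) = (z - 5)*(z + 4)^2*(z^2 - 3*z - 10) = (z - 5)*(z + 2)*(z + 4)^2*(z - 5)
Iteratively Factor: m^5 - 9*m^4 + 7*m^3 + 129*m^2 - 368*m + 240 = (m - 3)*(m^4 - 6*m^3 - 11*m^2 + 96*m - 80) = (m - 5)*(m - 3)*(m^3 - m^2 - 16*m + 16) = (m - 5)*(m - 3)*(m + 4)*(m^2 - 5*m + 4) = (m - 5)*(m - 3)*(m - 1)*(m + 4)*(m - 4)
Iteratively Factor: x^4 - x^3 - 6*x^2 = (x)*(x^3 - x^2 - 6*x) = x*(x + 2)*(x^2 - 3*x) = x^2*(x + 2)*(x - 3)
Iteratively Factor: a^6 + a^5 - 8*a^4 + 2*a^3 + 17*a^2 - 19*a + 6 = (a + 2)*(a^5 - a^4 - 6*a^3 + 14*a^2 - 11*a + 3) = (a - 1)*(a + 2)*(a^4 - 6*a^2 + 8*a - 3) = (a - 1)^2*(a + 2)*(a^3 + a^2 - 5*a + 3) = (a - 1)^3*(a + 2)*(a^2 + 2*a - 3) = (a - 1)^4*(a + 2)*(a + 3)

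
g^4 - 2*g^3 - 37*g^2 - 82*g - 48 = (g - 8)*(g + 1)*(g + 2)*(g + 3)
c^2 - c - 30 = (c - 6)*(c + 5)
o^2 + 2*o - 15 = (o - 3)*(o + 5)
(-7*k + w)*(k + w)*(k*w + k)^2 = -7*k^4*w^2 - 14*k^4*w - 7*k^4 - 6*k^3*w^3 - 12*k^3*w^2 - 6*k^3*w + k^2*w^4 + 2*k^2*w^3 + k^2*w^2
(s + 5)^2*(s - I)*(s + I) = s^4 + 10*s^3 + 26*s^2 + 10*s + 25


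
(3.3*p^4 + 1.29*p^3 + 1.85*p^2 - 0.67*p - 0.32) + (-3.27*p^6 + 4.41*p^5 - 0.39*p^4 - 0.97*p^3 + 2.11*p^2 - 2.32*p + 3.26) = -3.27*p^6 + 4.41*p^5 + 2.91*p^4 + 0.32*p^3 + 3.96*p^2 - 2.99*p + 2.94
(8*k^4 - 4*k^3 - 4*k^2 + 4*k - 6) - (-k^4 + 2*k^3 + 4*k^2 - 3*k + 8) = 9*k^4 - 6*k^3 - 8*k^2 + 7*k - 14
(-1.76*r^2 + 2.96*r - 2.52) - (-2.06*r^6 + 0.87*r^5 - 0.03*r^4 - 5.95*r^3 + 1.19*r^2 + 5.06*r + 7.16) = 2.06*r^6 - 0.87*r^5 + 0.03*r^4 + 5.95*r^3 - 2.95*r^2 - 2.1*r - 9.68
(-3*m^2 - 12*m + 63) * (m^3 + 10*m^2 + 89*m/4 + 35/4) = -3*m^5 - 42*m^4 - 495*m^3/4 + 1347*m^2/4 + 5187*m/4 + 2205/4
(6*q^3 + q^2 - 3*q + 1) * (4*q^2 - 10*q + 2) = 24*q^5 - 56*q^4 - 10*q^3 + 36*q^2 - 16*q + 2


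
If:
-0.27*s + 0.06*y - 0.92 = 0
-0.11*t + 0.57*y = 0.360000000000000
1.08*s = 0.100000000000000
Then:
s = 0.09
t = 78.34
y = 15.75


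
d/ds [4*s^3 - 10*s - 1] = 12*s^2 - 10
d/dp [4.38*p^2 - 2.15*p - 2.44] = 8.76*p - 2.15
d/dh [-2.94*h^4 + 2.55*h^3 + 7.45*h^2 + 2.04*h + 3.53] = -11.76*h^3 + 7.65*h^2 + 14.9*h + 2.04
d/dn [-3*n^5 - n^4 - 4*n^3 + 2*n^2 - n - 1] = -15*n^4 - 4*n^3 - 12*n^2 + 4*n - 1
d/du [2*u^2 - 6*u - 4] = 4*u - 6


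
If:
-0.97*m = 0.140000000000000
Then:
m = -0.14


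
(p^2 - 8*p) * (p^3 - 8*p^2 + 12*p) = p^5 - 16*p^4 + 76*p^3 - 96*p^2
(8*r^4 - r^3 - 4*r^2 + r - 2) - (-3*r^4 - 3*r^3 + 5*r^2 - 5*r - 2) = 11*r^4 + 2*r^3 - 9*r^2 + 6*r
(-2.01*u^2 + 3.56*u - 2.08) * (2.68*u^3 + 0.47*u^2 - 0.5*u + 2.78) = -5.3868*u^5 + 8.5961*u^4 - 2.8962*u^3 - 8.3454*u^2 + 10.9368*u - 5.7824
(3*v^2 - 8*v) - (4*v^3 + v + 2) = -4*v^3 + 3*v^2 - 9*v - 2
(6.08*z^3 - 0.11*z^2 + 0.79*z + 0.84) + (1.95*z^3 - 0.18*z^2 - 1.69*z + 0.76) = 8.03*z^3 - 0.29*z^2 - 0.9*z + 1.6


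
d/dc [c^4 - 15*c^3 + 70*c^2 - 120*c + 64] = 4*c^3 - 45*c^2 + 140*c - 120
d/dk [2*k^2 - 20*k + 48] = 4*k - 20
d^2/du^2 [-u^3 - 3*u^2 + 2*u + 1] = -6*u - 6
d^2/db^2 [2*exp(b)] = 2*exp(b)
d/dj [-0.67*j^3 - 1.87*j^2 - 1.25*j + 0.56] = -2.01*j^2 - 3.74*j - 1.25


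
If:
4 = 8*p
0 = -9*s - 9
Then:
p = 1/2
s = -1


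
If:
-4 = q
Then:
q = -4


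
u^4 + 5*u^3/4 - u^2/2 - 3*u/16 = u*(u - 1/2)*(u + 1/4)*(u + 3/2)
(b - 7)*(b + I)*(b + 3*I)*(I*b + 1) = I*b^4 - 3*b^3 - 7*I*b^3 + 21*b^2 + I*b^2 - 3*b - 7*I*b + 21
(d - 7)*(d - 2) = d^2 - 9*d + 14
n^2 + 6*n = n*(n + 6)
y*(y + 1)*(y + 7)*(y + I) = y^4 + 8*y^3 + I*y^3 + 7*y^2 + 8*I*y^2 + 7*I*y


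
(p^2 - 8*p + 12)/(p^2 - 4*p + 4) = (p - 6)/(p - 2)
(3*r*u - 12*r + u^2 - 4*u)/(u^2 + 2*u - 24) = (3*r + u)/(u + 6)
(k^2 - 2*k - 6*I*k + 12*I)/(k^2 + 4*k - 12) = (k - 6*I)/(k + 6)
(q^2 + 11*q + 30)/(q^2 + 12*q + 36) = (q + 5)/(q + 6)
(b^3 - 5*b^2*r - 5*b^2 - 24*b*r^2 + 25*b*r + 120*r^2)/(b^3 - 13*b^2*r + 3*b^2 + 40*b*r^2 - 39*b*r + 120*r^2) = (-b^2 - 3*b*r + 5*b + 15*r)/(-b^2 + 5*b*r - 3*b + 15*r)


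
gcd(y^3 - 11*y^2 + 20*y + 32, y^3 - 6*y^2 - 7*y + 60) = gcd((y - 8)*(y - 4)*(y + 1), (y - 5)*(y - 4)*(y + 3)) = y - 4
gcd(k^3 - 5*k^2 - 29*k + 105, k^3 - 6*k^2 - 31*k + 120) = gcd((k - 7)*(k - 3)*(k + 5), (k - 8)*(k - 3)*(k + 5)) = k^2 + 2*k - 15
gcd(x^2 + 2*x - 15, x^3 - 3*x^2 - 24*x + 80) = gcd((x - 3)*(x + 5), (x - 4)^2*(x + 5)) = x + 5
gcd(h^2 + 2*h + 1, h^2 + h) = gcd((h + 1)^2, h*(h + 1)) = h + 1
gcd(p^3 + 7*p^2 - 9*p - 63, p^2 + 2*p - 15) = p - 3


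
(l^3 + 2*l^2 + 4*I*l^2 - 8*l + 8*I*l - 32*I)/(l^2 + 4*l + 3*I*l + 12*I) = (l^2 + l*(-2 + 4*I) - 8*I)/(l + 3*I)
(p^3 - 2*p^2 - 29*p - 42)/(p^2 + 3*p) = p - 5 - 14/p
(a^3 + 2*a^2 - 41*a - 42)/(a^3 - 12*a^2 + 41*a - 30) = (a^2 + 8*a + 7)/(a^2 - 6*a + 5)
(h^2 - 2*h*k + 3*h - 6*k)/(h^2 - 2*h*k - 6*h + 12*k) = (h + 3)/(h - 6)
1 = 1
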